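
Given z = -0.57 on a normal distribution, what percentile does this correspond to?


CDF(z) = 0.5 * (1 + erf(z/sqrt(2)))
erf(-0.4031) = -0.4313
CDF = 0.2843
Percentile rank = 0.2843 * 100 = 28.43

28.43


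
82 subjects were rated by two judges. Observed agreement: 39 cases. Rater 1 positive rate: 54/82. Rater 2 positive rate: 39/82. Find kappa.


P_o = 39/82 = 0.47561
P_e = (54*39 + 28*43) / 6724 = 0.492267
kappa = (P_o - P_e) / (1 - P_e)
kappa = (0.47561 - 0.492267) / (1 - 0.492267)
kappa = -0.0328

-0.0328


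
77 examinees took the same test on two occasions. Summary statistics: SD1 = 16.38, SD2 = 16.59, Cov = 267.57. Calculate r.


r = cov(X,Y) / (SD_X * SD_Y)
r = 267.57 / (16.38 * 16.59)
r = 267.57 / 271.7442
r = 0.9846

0.9846


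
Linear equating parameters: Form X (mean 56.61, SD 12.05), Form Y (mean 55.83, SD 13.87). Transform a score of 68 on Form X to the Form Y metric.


slope = SD_Y / SD_X = 13.87 / 12.05 ~ 1.151
intercept = mean_Y - slope * mean_X = 55.83 - (13.87 / 12.05) * 56.61 ~ -9.3302
Y = slope * X + intercept. To avoid rounding drift from the rounded slope/intercept, evaluate the equivalent form Y = mean_Y + SD_Y * (X - mean_X) / SD_X at full precision:
Y = 55.83 + 13.87 * (68 - 56.61) / 12.05
Y = 55.83 + 13.87 * 11.39 / 12.05
Y = 55.83 + 157.9793 / 12.05
Y = 55.83 + 13.1103
Y = 68.9403

68.9403


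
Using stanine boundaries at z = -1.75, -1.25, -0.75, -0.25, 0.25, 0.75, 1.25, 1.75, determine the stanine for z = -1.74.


Stanine boundaries: [-1.75, -1.25, -0.75, -0.25, 0.25, 0.75, 1.25, 1.75]
z = -1.74
Check each boundary:
  z >= -1.75 -> could be stanine 2
  z < -1.25
  z < -0.75
  z < -0.25
  z < 0.25
  z < 0.75
  z < 1.25
  z < 1.75
Highest qualifying boundary gives stanine = 2

2


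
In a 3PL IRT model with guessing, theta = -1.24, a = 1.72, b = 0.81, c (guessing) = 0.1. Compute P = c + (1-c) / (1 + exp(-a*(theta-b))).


logit = 1.72*(-1.24 - 0.81) = -3.526
P* = 1/(1 + exp(--3.526)) = 0.0286
P = 0.1 + (1 - 0.1) * 0.0286
P = 0.1257

0.1257


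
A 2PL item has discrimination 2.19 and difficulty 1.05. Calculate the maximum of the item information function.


For 2PL, max info at theta = b = 1.05
I_max = a^2 / 4 = 2.19^2 / 4
= 4.7961 / 4
I_max = 1.199

1.199


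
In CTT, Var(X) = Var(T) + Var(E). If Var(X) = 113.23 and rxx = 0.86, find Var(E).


var_true = rxx * var_obs = 0.86 * 113.23 = 97.3778
var_error = var_obs - var_true
var_error = 113.23 - 97.3778
var_error = 15.8522

15.8522


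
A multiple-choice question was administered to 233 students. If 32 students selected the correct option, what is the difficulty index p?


Item difficulty p = number correct / total examinees
p = 32 / 233
p = 0.1373

0.1373


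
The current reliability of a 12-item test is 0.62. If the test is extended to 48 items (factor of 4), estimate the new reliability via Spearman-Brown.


r_new = (n * rxx) / (1 + (n-1) * rxx)
r_new = (4 * 0.62) / (1 + 3 * 0.62)
r_new = 2.48 / 2.86
r_new = 0.8671

0.8671


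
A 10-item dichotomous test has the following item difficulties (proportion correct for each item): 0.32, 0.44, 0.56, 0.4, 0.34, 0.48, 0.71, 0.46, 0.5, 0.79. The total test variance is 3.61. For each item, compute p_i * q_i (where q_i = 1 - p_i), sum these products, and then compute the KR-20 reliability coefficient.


For each item, compute p_i * q_i:
  Item 1: 0.32 * 0.68 = 0.2176
  Item 2: 0.44 * 0.56 = 0.2464
  Item 3: 0.56 * 0.44 = 0.2464
  Item 4: 0.4 * 0.6 = 0.24
  Item 5: 0.34 * 0.66 = 0.2244
  Item 6: 0.48 * 0.52 = 0.2496
  Item 7: 0.71 * 0.29 = 0.2059
  Item 8: 0.46 * 0.54 = 0.2484
  Item 9: 0.5 * 0.5 = 0.25
  Item 10: 0.79 * 0.21 = 0.1659
Sum(p_i * q_i) = 0.2176 + 0.2464 + 0.2464 + 0.24 + 0.2244 + 0.2496 + 0.2059 + 0.2484 + 0.25 + 0.1659 = 2.2946
KR-20 = (k/(k-1)) * (1 - Sum(p_i*q_i) / Var_total)
= (10/9) * (1 - 2.2946/3.61)
= 1.1111 * 0.3644
KR-20 = 0.4049

0.4049


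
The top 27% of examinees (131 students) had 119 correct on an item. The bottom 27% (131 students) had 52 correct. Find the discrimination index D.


p_upper = 119/131 = 0.9084
p_lower = 52/131 = 0.3969
D = 0.9084 - 0.3969 = 0.5115

0.5115


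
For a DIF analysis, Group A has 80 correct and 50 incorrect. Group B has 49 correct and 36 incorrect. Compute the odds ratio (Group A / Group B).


Odds_A = 80/50 = 1.6
Odds_B = 49/36 = 1.3611
OR = Odds_A / Odds_B = 1.6 / 1.3611
Exactly, OR = (80 * 36) / (50 * 49) = 2880 / 2450
OR = 1.1755

1.1755


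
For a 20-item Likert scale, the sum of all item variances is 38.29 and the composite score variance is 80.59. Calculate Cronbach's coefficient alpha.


alpha = (k/(k-1)) * (1 - sum(si^2)/s_total^2)
= (20/19) * (1 - 38.29/80.59)
alpha = 0.5525

0.5525


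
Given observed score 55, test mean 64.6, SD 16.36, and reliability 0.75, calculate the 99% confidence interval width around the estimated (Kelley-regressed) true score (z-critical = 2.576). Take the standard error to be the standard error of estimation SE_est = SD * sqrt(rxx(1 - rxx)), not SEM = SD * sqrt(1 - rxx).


True score estimate = 0.75*55 + 0.25*64.6 = 57.4
SE_est = SD * sqrt(rxx * (1 - rxx)) = 16.36 * sqrt(0.75 * 0.25) = 16.36 * sqrt(0.1875) = 7.084088
CI = T_est +/- z * SE_est, so width = 2 * z * SE_est = 2 * 2.576 * 7.084088
Width = 36.4972

36.4972


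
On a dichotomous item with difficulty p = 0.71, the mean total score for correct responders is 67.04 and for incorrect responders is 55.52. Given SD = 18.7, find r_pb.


q = 1 - p = 0.29
rpb = ((M1 - M0) / SD) * sqrt(p * q)
rpb = ((67.04 - 55.52) / 18.7) * sqrt(0.71 * 0.29)
rpb = 0.2795

0.2795


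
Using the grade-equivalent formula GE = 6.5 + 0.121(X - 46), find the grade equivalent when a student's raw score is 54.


raw - median = 54 - 46 = 8
slope * diff = 0.121 * 8 = 0.968
GE = 6.5 + 0.968
GE = 7.468

7.468


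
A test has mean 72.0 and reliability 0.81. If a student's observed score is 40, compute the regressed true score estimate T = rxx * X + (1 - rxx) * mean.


T_est = rxx * X + (1 - rxx) * mean
T_est = 0.81 * 40 + 0.19 * 72.0
T_est = 32.4 + 13.68
T_est = 46.08

46.08


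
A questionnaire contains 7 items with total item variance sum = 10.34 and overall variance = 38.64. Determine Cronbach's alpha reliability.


alpha = (k/(k-1)) * (1 - sum(si^2)/s_total^2)
= (7/6) * (1 - 10.34/38.64)
alpha = 0.8545

0.8545


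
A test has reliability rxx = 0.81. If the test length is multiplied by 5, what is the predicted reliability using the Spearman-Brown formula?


r_new = (n * rxx) / (1 + (n-1) * rxx)
r_new = (5 * 0.81) / (1 + 4 * 0.81)
r_new = 4.05 / 4.24
r_new = 0.9552

0.9552


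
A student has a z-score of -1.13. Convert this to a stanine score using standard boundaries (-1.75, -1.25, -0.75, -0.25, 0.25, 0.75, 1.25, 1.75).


Stanine boundaries: [-1.75, -1.25, -0.75, -0.25, 0.25, 0.75, 1.25, 1.75]
z = -1.13
Check each boundary:
  z >= -1.75 -> could be stanine 2
  z >= -1.25 -> could be stanine 3
  z < -0.75
  z < -0.25
  z < 0.25
  z < 0.75
  z < 1.25
  z < 1.75
Highest qualifying boundary gives stanine = 3

3


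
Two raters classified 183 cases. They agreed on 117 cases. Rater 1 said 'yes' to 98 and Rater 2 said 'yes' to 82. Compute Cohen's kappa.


P_o = 117/183 = 0.639344
P_e = (98*82 + 85*101) / 33489 = 0.496312
kappa = (P_o - P_e) / (1 - P_e)
kappa = (0.639344 - 0.496312) / (1 - 0.496312)
kappa = 0.284

0.284


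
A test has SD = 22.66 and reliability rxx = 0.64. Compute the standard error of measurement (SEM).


SEM = SD * sqrt(1 - rxx)
SEM = 22.66 * sqrt(1 - 0.64)
SEM = 22.66 * sqrt(0.36) = 22.66 * 0.6
SEM = 13.596

13.596


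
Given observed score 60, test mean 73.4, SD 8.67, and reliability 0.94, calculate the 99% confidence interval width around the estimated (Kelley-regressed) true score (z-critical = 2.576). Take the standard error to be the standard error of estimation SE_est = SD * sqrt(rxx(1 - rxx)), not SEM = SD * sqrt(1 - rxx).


True score estimate = 0.94*60 + 0.06*73.4 = 60.804
SE_est = SD * sqrt(rxx * (1 - rxx)) = 8.67 * sqrt(0.94 * 0.06) = 8.67 * sqrt(0.0564) = 2.059011
CI = T_est +/- z * SE_est, so width = 2 * z * SE_est = 2 * 2.576 * 2.059011
Width = 10.608

10.608


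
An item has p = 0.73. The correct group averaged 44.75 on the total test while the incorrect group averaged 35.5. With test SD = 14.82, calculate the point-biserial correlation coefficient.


q = 1 - p = 0.27
rpb = ((M1 - M0) / SD) * sqrt(p * q)
rpb = ((44.75 - 35.5) / 14.82) * sqrt(0.73 * 0.27)
rpb = 0.2771

0.2771


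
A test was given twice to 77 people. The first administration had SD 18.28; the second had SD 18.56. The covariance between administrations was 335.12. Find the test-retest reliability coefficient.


r = cov(X,Y) / (SD_X * SD_Y)
r = 335.12 / (18.28 * 18.56)
r = 335.12 / 339.2768
r = 0.9877

0.9877


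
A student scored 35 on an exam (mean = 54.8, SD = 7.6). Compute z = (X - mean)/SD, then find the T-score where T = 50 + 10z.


z = (X - mean) / SD = (35 - 54.8) / 7.6
z = -19.8 / 7.6
z = -2.6053
T-score = T = 50 + 10z
Carry z at full precision (z = -19.8 / 7.6) into the conversion:
T-score = 50 + 10 * (-19.8 / 7.6) = 50 + -198 / 7.6
T-score = 50 + -26.0526
T-score = 23.9474

23.9474


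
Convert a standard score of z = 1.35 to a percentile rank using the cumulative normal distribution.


CDF(z) = 0.5 * (1 + erf(z/sqrt(2)))
erf(0.9546) = 0.823
CDF = 0.9115
Percentile rank = 0.9115 * 100 = 91.15

91.15


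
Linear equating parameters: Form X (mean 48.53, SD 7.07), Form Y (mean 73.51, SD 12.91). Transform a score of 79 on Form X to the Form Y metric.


slope = SD_Y / SD_X = 12.91 / 7.07 ~ 1.826
intercept = mean_Y - slope * mean_X = 73.51 - (12.91 / 7.07) * 48.53 ~ -15.107
Y = slope * X + intercept. To avoid rounding drift from the rounded slope/intercept, evaluate the equivalent form Y = mean_Y + SD_Y * (X - mean_X) / SD_X at full precision:
Y = 73.51 + 12.91 * (79 - 48.53) / 7.07
Y = 73.51 + 12.91 * 30.47 / 7.07
Y = 73.51 + 393.3677 / 7.07
Y = 73.51 + 55.639
Y = 129.149

129.149


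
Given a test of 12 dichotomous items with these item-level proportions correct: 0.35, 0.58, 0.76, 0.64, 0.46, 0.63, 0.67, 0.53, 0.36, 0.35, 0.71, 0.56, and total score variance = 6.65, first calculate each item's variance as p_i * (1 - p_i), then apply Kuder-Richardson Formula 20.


For each item, compute p_i * q_i:
  Item 1: 0.35 * 0.65 = 0.2275
  Item 2: 0.58 * 0.42 = 0.2436
  Item 3: 0.76 * 0.24 = 0.1824
  Item 4: 0.64 * 0.36 = 0.2304
  Item 5: 0.46 * 0.54 = 0.2484
  Item 6: 0.63 * 0.37 = 0.2331
  Item 7: 0.67 * 0.33 = 0.2211
  Item 8: 0.53 * 0.47 = 0.2491
  Item 9: 0.36 * 0.64 = 0.2304
  Item 10: 0.35 * 0.65 = 0.2275
  Item 11: 0.71 * 0.29 = 0.2059
  Item 12: 0.56 * 0.44 = 0.2464
Sum(p_i * q_i) = 0.2275 + 0.2436 + 0.1824 + 0.2304 + 0.2484 + 0.2331 + 0.2211 + 0.2491 + 0.2304 + 0.2275 + 0.2059 + 0.2464 = 2.7458
KR-20 = (k/(k-1)) * (1 - Sum(p_i*q_i) / Var_total)
= (12/11) * (1 - 2.7458/6.65)
= 1.0909 * 0.5871
KR-20 = 0.6405

0.6405


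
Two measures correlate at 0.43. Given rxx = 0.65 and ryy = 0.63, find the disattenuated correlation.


r_corrected = rxy / sqrt(rxx * ryy)
= 0.43 / sqrt(0.65 * 0.63)
= 0.43 / sqrt(0.4095)
= 0.43 / 0.639922
r_corrected = 0.672

0.672


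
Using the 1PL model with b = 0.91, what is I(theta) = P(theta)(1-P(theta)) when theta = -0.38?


P = 1/(1+exp(-(-0.38-0.91))) = 0.2159
I = P*(1-P) = 0.2159 * 0.7841
I = 0.1693

0.1693


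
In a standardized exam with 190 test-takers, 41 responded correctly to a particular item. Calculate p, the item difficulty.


Item difficulty p = number correct / total examinees
p = 41 / 190
p = 0.2158

0.2158


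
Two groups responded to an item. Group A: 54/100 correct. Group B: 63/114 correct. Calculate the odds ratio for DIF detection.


Odds_A = 54/46 = 1.1739
Odds_B = 63/51 = 1.2353
OR = Odds_A / Odds_B = 1.1739 / 1.2353
Exactly, OR = (54 * 51) / (46 * 63) = 2754 / 2898
OR = 0.9503

0.9503


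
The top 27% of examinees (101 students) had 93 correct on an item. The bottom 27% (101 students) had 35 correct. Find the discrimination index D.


p_upper = 93/101 = 0.9208
p_lower = 35/101 = 0.3465
D = 0.9208 - 0.3465 = 0.5743

0.5743


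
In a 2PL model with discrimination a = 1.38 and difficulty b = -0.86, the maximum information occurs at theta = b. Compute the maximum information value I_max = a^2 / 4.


For 2PL, max info at theta = b = -0.86
I_max = a^2 / 4 = 1.38^2 / 4
= 1.9044 / 4
I_max = 0.4761

0.4761


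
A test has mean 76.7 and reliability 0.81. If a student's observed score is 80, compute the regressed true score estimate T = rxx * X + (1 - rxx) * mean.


T_est = rxx * X + (1 - rxx) * mean
T_est = 0.81 * 80 + 0.19 * 76.7
T_est = 64.8 + 14.573
T_est = 79.373

79.373


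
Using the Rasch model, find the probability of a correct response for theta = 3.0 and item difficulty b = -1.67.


theta - b = 3.0 - -1.67 = 4.67
exp(-(theta - b)) = exp(-4.67) = 0.0094
P = 1 / (1 + 0.0094)
P = 0.9907

0.9907


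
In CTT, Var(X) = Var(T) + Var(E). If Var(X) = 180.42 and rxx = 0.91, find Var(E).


var_true = rxx * var_obs = 0.91 * 180.42 = 164.1822
var_error = var_obs - var_true
var_error = 180.42 - 164.1822
var_error = 16.2378

16.2378


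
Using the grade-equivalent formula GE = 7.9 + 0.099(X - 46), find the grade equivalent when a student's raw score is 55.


raw - median = 55 - 46 = 9
slope * diff = 0.099 * 9 = 0.891
GE = 7.9 + 0.891
GE = 8.791

8.791


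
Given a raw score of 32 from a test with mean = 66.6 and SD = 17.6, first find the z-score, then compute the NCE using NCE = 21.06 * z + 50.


z = (X - mean) / SD = (32 - 66.6) / 17.6
z = -34.6 / 17.6
z = -1.9659
NCE = NCE = 21.06z + 50
Carry z at full precision (z = -34.6 / 17.6) into the conversion:
NCE = 21.06 * (-34.6 / 17.6) + 50 = -728.676 / 17.6 + 50
NCE = -41.402 + 50
NCE = 8.598

8.598


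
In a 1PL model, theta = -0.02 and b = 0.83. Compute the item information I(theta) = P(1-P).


P = 1/(1+exp(-(-0.02-0.83))) = 0.2994
I = P*(1-P) = 0.2994 * 0.7006
I = 0.2098

0.2098


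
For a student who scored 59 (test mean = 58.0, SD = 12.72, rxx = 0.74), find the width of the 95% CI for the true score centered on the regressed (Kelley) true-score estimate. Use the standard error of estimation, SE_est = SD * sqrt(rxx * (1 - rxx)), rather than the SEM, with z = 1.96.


True score estimate = 0.74*59 + 0.26*58.0 = 58.74
SE_est = SD * sqrt(rxx * (1 - rxx)) = 12.72 * sqrt(0.74 * 0.26) = 12.72 * sqrt(0.1924) = 5.579428
CI = T_est +/- z * SE_est, so width = 2 * z * SE_est = 2 * 1.96 * 5.579428
Width = 21.8714

21.8714


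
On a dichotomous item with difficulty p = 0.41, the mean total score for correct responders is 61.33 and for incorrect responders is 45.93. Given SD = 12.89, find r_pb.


q = 1 - p = 0.59
rpb = ((M1 - M0) / SD) * sqrt(p * q)
rpb = ((61.33 - 45.93) / 12.89) * sqrt(0.41 * 0.59)
rpb = 0.5876

0.5876


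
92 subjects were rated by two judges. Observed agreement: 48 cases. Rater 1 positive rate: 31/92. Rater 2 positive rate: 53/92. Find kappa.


P_o = 48/92 = 0.521739
P_e = (31*53 + 61*39) / 8464 = 0.475189
kappa = (P_o - P_e) / (1 - P_e)
kappa = (0.521739 - 0.475189) / (1 - 0.475189)
kappa = 0.0887

0.0887


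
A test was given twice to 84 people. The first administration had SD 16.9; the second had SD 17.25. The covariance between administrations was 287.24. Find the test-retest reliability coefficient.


r = cov(X,Y) / (SD_X * SD_Y)
r = 287.24 / (16.9 * 17.25)
r = 287.24 / 291.525
r = 0.9853

0.9853


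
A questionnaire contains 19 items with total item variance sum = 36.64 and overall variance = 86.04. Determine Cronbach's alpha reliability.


alpha = (k/(k-1)) * (1 - sum(si^2)/s_total^2)
= (19/18) * (1 - 36.64/86.04)
alpha = 0.606

0.606


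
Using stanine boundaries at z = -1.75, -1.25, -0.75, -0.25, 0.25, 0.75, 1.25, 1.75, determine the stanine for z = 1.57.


Stanine boundaries: [-1.75, -1.25, -0.75, -0.25, 0.25, 0.75, 1.25, 1.75]
z = 1.57
Check each boundary:
  z >= -1.75 -> could be stanine 2
  z >= -1.25 -> could be stanine 3
  z >= -0.75 -> could be stanine 4
  z >= -0.25 -> could be stanine 5
  z >= 0.25 -> could be stanine 6
  z >= 0.75 -> could be stanine 7
  z >= 1.25 -> could be stanine 8
  z < 1.75
Highest qualifying boundary gives stanine = 8

8


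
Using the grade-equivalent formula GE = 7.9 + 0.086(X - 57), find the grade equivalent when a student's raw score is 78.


raw - median = 78 - 57 = 21
slope * diff = 0.086 * 21 = 1.806
GE = 7.9 + 1.806
GE = 9.706

9.706


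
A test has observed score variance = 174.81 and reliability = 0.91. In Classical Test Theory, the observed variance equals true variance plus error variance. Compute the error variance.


var_true = rxx * var_obs = 0.91 * 174.81 = 159.0771
var_error = var_obs - var_true
var_error = 174.81 - 159.0771
var_error = 15.7329

15.7329


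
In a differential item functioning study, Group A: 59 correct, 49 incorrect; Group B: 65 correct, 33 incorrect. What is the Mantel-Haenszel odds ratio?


Odds_A = 59/49 = 1.2041
Odds_B = 65/33 = 1.9697
OR = Odds_A / Odds_B = 1.2041 / 1.9697
Exactly, OR = (59 * 33) / (49 * 65) = 1947 / 3185
OR = 0.6113

0.6113


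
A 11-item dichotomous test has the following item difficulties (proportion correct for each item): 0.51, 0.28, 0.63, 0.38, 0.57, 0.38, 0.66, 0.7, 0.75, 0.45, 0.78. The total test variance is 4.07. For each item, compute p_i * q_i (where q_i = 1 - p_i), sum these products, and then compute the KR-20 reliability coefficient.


For each item, compute p_i * q_i:
  Item 1: 0.51 * 0.49 = 0.2499
  Item 2: 0.28 * 0.72 = 0.2016
  Item 3: 0.63 * 0.37 = 0.2331
  Item 4: 0.38 * 0.62 = 0.2356
  Item 5: 0.57 * 0.43 = 0.2451
  Item 6: 0.38 * 0.62 = 0.2356
  Item 7: 0.66 * 0.34 = 0.2244
  Item 8: 0.7 * 0.3 = 0.21
  Item 9: 0.75 * 0.25 = 0.1875
  Item 10: 0.45 * 0.55 = 0.2475
  Item 11: 0.78 * 0.22 = 0.1716
Sum(p_i * q_i) = 0.2499 + 0.2016 + 0.2331 + 0.2356 + 0.2451 + 0.2356 + 0.2244 + 0.21 + 0.1875 + 0.2475 + 0.1716 = 2.4419
KR-20 = (k/(k-1)) * (1 - Sum(p_i*q_i) / Var_total)
= (11/10) * (1 - 2.4419/4.07)
= 1.1 * 0.4
KR-20 = 0.44

0.44


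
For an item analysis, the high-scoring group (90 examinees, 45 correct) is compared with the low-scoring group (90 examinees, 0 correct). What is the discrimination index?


p_upper = 45/90 = 0.5
p_lower = 0/90 = 0.0
D = 0.5 - 0.0 = 0.5

0.5


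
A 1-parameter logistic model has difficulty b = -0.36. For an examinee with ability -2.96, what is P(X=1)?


theta - b = -2.96 - -0.36 = -2.6
exp(-(theta - b)) = exp(2.6) = 13.4637
P = 1 / (1 + 13.4637)
P = 0.0691

0.0691


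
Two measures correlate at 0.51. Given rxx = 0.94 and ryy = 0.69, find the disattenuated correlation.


r_corrected = rxy / sqrt(rxx * ryy)
= 0.51 / sqrt(0.94 * 0.69)
= 0.51 / sqrt(0.6486)
= 0.51 / 0.805357
r_corrected = 0.6333

0.6333


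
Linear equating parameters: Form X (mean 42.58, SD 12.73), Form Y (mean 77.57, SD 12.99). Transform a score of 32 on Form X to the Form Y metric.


slope = SD_Y / SD_X = 12.99 / 12.73 ~ 1.0204
intercept = mean_Y - slope * mean_X = 77.57 - (12.99 / 12.73) * 42.58 ~ 34.1203
Y = slope * X + intercept. To avoid rounding drift from the rounded slope/intercept, evaluate the equivalent form Y = mean_Y + SD_Y * (X - mean_X) / SD_X at full precision:
Y = 77.57 + 12.99 * (32 - 42.58) / 12.73
Y = 77.57 - 12.99 * 10.58 / 12.73
Y = 77.57 - 137.4342 / 12.73
Y = 77.57 - 10.7961
Y = 66.7739

66.7739


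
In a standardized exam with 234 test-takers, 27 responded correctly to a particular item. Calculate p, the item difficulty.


Item difficulty p = number correct / total examinees
p = 27 / 234
p = 0.1154

0.1154


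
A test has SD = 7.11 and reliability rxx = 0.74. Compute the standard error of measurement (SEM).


SEM = SD * sqrt(1 - rxx)
SEM = 7.11 * sqrt(1 - 0.74)
SEM = 7.11 * sqrt(0.26) = 7.11 * 0.509902
SEM = 3.6254

3.6254


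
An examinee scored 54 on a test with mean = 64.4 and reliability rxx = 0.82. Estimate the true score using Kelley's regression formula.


T_est = rxx * X + (1 - rxx) * mean
T_est = 0.82 * 54 + 0.18 * 64.4
T_est = 44.28 + 11.592
T_est = 55.872

55.872


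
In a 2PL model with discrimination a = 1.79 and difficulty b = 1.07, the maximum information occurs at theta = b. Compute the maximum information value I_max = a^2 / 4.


For 2PL, max info at theta = b = 1.07
I_max = a^2 / 4 = 1.79^2 / 4
= 3.2041 / 4
I_max = 0.801

0.801


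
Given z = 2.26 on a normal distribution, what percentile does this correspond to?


CDF(z) = 0.5 * (1 + erf(z/sqrt(2)))
erf(1.5981) = 0.9762
CDF = 0.9881
Percentile rank = 0.9881 * 100 = 98.81

98.81


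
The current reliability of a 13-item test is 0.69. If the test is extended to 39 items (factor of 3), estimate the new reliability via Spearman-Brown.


r_new = (n * rxx) / (1 + (n-1) * rxx)
r_new = (3 * 0.69) / (1 + 2 * 0.69)
r_new = 2.07 / 2.38
r_new = 0.8697

0.8697


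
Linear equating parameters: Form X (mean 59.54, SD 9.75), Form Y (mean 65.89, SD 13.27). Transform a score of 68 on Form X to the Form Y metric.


slope = SD_Y / SD_X = 13.27 / 9.75 ~ 1.361
intercept = mean_Y - slope * mean_X = 65.89 - (13.27 / 9.75) * 59.54 ~ -15.1455
Y = slope * X + intercept. To avoid rounding drift from the rounded slope/intercept, evaluate the equivalent form Y = mean_Y + SD_Y * (X - mean_X) / SD_X at full precision:
Y = 65.89 + 13.27 * (68 - 59.54) / 9.75
Y = 65.89 + 13.27 * 8.46 / 9.75
Y = 65.89 + 112.2642 / 9.75
Y = 65.89 + 11.5143
Y = 77.4043

77.4043


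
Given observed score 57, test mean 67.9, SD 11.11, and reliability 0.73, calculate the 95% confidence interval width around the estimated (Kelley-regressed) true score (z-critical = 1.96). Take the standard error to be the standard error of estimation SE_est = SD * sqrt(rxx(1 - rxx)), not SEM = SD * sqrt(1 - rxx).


True score estimate = 0.73*57 + 0.27*67.9 = 59.943
SE_est = SD * sqrt(rxx * (1 - rxx)) = 11.11 * sqrt(0.73 * 0.27) = 11.11 * sqrt(0.1971) = 4.93239
CI = T_est +/- z * SE_est, so width = 2 * z * SE_est = 2 * 1.96 * 4.93239
Width = 19.335

19.335


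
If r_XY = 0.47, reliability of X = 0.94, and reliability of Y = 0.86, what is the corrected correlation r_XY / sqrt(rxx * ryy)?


r_corrected = rxy / sqrt(rxx * ryy)
= 0.47 / sqrt(0.94 * 0.86)
= 0.47 / sqrt(0.8084)
= 0.47 / 0.899111
r_corrected = 0.5227

0.5227


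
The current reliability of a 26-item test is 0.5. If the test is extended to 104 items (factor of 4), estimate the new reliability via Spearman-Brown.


r_new = (n * rxx) / (1 + (n-1) * rxx)
r_new = (4 * 0.5) / (1 + 3 * 0.5)
r_new = 2.0 / 2.5
r_new = 0.8

0.8


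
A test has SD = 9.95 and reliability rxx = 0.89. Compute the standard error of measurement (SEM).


SEM = SD * sqrt(1 - rxx)
SEM = 9.95 * sqrt(1 - 0.89)
SEM = 9.95 * sqrt(0.11) = 9.95 * 0.331662
SEM = 3.3

3.3


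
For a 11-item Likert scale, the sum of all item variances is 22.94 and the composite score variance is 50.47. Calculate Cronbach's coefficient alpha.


alpha = (k/(k-1)) * (1 - sum(si^2)/s_total^2)
= (11/10) * (1 - 22.94/50.47)
alpha = 0.6

0.6


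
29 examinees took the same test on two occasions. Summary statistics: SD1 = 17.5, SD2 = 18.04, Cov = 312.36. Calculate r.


r = cov(X,Y) / (SD_X * SD_Y)
r = 312.36 / (17.5 * 18.04)
r = 312.36 / 315.7
r = 0.9894

0.9894


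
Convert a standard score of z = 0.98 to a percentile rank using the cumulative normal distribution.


CDF(z) = 0.5 * (1 + erf(z/sqrt(2)))
erf(0.693) = 0.6729
CDF = 0.8365
Percentile rank = 0.8365 * 100 = 83.65

83.65


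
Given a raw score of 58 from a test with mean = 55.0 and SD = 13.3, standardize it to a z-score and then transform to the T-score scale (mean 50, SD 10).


z = (X - mean) / SD = (58 - 55.0) / 13.3
z = 3.0 / 13.3
z = 0.2256
T-score = T = 50 + 10z
Carry z at full precision (z = 3.0 / 13.3) into the conversion:
T-score = 50 + 10 * (3.0 / 13.3) = 50 + 30 / 13.3
T-score = 50 + 2.2556
T-score = 52.2556

52.2556


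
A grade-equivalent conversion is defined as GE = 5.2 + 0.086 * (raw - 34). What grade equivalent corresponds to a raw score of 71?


raw - median = 71 - 34 = 37
slope * diff = 0.086 * 37 = 3.182
GE = 5.2 + 3.182
GE = 8.382

8.382


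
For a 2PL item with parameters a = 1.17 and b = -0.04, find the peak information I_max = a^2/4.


For 2PL, max info at theta = b = -0.04
I_max = a^2 / 4 = 1.17^2 / 4
= 1.3689 / 4
I_max = 0.3422

0.3422


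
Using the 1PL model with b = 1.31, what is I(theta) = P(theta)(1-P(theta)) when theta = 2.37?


P = 1/(1+exp(-(2.37-1.31))) = 0.7427
I = P*(1-P) = 0.7427 * 0.2573
I = 0.1911

0.1911


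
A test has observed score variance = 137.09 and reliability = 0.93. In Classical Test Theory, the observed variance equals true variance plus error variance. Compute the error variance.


var_true = rxx * var_obs = 0.93 * 137.09 = 127.4937
var_error = var_obs - var_true
var_error = 137.09 - 127.4937
var_error = 9.5963

9.5963


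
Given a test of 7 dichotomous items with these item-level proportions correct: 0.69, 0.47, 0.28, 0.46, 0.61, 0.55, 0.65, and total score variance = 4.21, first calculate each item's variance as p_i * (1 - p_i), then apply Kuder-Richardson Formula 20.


For each item, compute p_i * q_i:
  Item 1: 0.69 * 0.31 = 0.2139
  Item 2: 0.47 * 0.53 = 0.2491
  Item 3: 0.28 * 0.72 = 0.2016
  Item 4: 0.46 * 0.54 = 0.2484
  Item 5: 0.61 * 0.39 = 0.2379
  Item 6: 0.55 * 0.45 = 0.2475
  Item 7: 0.65 * 0.35 = 0.2275
Sum(p_i * q_i) = 0.2139 + 0.2491 + 0.2016 + 0.2484 + 0.2379 + 0.2475 + 0.2275 = 1.6259
KR-20 = (k/(k-1)) * (1 - Sum(p_i*q_i) / Var_total)
= (7/6) * (1 - 1.6259/4.21)
= 1.1667 * 0.6138
KR-20 = 0.7161

0.7161


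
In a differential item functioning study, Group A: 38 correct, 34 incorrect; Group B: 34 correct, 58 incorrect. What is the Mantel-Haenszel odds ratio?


Odds_A = 38/34 = 1.1176
Odds_B = 34/58 = 0.5862
OR = Odds_A / Odds_B = 1.1176 / 0.5862
Exactly, OR = (38 * 58) / (34 * 34) = 2204 / 1156
OR = 1.9066

1.9066


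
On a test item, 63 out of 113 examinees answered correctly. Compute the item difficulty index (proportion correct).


Item difficulty p = number correct / total examinees
p = 63 / 113
p = 0.5575

0.5575


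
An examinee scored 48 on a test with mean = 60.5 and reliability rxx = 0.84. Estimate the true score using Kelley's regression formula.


T_est = rxx * X + (1 - rxx) * mean
T_est = 0.84 * 48 + 0.16 * 60.5
T_est = 40.32 + 9.68
T_est = 50.0

50.0


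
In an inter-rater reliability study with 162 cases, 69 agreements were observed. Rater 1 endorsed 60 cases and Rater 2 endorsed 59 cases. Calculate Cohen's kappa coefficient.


P_o = 69/162 = 0.425926
P_e = (60*59 + 102*103) / 26244 = 0.535208
kappa = (P_o - P_e) / (1 - P_e)
kappa = (0.425926 - 0.535208) / (1 - 0.535208)
kappa = -0.2351

-0.2351


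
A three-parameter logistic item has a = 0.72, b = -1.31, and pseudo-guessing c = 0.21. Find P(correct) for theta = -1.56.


logit = 0.72*(-1.56 - -1.31) = -0.18
P* = 1/(1 + exp(--0.18)) = 0.4551
P = 0.21 + (1 - 0.21) * 0.4551
P = 0.5695

0.5695


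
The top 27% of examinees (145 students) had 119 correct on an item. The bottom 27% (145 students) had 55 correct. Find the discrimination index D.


p_upper = 119/145 = 0.8207
p_lower = 55/145 = 0.3793
D = 0.8207 - 0.3793 = 0.4414

0.4414


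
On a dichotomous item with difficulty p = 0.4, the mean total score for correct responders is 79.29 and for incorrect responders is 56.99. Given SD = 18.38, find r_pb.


q = 1 - p = 0.6
rpb = ((M1 - M0) / SD) * sqrt(p * q)
rpb = ((79.29 - 56.99) / 18.38) * sqrt(0.4 * 0.6)
rpb = 0.5944

0.5944


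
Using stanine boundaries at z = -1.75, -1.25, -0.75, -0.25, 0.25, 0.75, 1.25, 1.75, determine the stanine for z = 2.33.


Stanine boundaries: [-1.75, -1.25, -0.75, -0.25, 0.25, 0.75, 1.25, 1.75]
z = 2.33
Check each boundary:
  z >= -1.75 -> could be stanine 2
  z >= -1.25 -> could be stanine 3
  z >= -0.75 -> could be stanine 4
  z >= -0.25 -> could be stanine 5
  z >= 0.25 -> could be stanine 6
  z >= 0.75 -> could be stanine 7
  z >= 1.25 -> could be stanine 8
  z >= 1.75 -> could be stanine 9
Highest qualifying boundary gives stanine = 9

9


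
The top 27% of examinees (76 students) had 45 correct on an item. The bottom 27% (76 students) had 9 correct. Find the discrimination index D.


p_upper = 45/76 = 0.5921
p_lower = 9/76 = 0.1184
D = 0.5921 - 0.1184 = 0.4737

0.4737


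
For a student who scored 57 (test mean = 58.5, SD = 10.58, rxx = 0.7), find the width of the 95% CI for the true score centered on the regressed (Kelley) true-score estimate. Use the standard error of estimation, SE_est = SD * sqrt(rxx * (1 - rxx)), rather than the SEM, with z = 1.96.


True score estimate = 0.7*57 + 0.3*58.5 = 57.45
SE_est = SD * sqrt(rxx * (1 - rxx)) = 10.58 * sqrt(0.7 * 0.3) = 10.58 * sqrt(0.21) = 4.848365
CI = T_est +/- z * SE_est, so width = 2 * z * SE_est = 2 * 1.96 * 4.848365
Width = 19.0056

19.0056


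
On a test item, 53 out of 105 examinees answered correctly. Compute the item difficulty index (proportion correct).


Item difficulty p = number correct / total examinees
p = 53 / 105
p = 0.5048

0.5048


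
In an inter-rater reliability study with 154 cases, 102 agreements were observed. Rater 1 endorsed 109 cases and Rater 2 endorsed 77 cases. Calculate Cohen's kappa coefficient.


P_o = 102/154 = 0.662338
P_e = (109*77 + 45*77) / 23716 = 0.5
kappa = (P_o - P_e) / (1 - P_e)
kappa = (0.662338 - 0.5) / (1 - 0.5)
kappa = 0.3247

0.3247


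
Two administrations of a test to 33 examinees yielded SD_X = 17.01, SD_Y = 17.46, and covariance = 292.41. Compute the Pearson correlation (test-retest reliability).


r = cov(X,Y) / (SD_X * SD_Y)
r = 292.41 / (17.01 * 17.46)
r = 292.41 / 296.9946
r = 0.9846

0.9846


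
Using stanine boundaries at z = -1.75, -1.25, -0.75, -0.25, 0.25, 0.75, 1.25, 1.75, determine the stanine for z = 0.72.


Stanine boundaries: [-1.75, -1.25, -0.75, -0.25, 0.25, 0.75, 1.25, 1.75]
z = 0.72
Check each boundary:
  z >= -1.75 -> could be stanine 2
  z >= -1.25 -> could be stanine 3
  z >= -0.75 -> could be stanine 4
  z >= -0.25 -> could be stanine 5
  z >= 0.25 -> could be stanine 6
  z < 0.75
  z < 1.25
  z < 1.75
Highest qualifying boundary gives stanine = 6

6


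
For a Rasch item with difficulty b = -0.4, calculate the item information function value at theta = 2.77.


P = 1/(1+exp(-(2.77--0.4))) = 0.9597
I = P*(1-P) = 0.9597 * 0.0403
I = 0.0387

0.0387


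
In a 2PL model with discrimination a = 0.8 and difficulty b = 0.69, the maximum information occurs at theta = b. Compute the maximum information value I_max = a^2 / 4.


For 2PL, max info at theta = b = 0.69
I_max = a^2 / 4 = 0.8^2 / 4
= 0.64 / 4
I_max = 0.16

0.16


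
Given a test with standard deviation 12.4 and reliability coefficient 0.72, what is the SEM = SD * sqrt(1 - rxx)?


SEM = SD * sqrt(1 - rxx)
SEM = 12.4 * sqrt(1 - 0.72)
SEM = 12.4 * sqrt(0.28) = 12.4 * 0.52915
SEM = 6.5615

6.5615


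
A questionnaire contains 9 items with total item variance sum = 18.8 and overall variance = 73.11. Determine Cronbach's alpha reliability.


alpha = (k/(k-1)) * (1 - sum(si^2)/s_total^2)
= (9/8) * (1 - 18.8/73.11)
alpha = 0.8357

0.8357


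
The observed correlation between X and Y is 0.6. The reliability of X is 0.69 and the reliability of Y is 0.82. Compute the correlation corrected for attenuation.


r_corrected = rxy / sqrt(rxx * ryy)
= 0.6 / sqrt(0.69 * 0.82)
= 0.6 / sqrt(0.5658)
= 0.6 / 0.752197
r_corrected = 0.7977

0.7977


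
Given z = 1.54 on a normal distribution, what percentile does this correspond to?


CDF(z) = 0.5 * (1 + erf(z/sqrt(2)))
erf(1.0889) = 0.8764
CDF = 0.9382
Percentile rank = 0.9382 * 100 = 93.82

93.82


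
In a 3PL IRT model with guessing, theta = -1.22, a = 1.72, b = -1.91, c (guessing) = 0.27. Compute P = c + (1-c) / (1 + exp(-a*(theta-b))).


logit = 1.72*(-1.22 - -1.91) = 1.1868
P* = 1/(1 + exp(-1.1868)) = 0.7662
P = 0.27 + (1 - 0.27) * 0.7662
P = 0.8293

0.8293


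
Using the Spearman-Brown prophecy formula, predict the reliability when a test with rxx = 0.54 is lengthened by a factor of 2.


r_new = (n * rxx) / (1 + (n-1) * rxx)
r_new = (2 * 0.54) / (1 + 1 * 0.54)
r_new = 1.08 / 1.54
r_new = 0.7013

0.7013


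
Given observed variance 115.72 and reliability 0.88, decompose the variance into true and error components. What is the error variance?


var_true = rxx * var_obs = 0.88 * 115.72 = 101.8336
var_error = var_obs - var_true
var_error = 115.72 - 101.8336
var_error = 13.8864

13.8864


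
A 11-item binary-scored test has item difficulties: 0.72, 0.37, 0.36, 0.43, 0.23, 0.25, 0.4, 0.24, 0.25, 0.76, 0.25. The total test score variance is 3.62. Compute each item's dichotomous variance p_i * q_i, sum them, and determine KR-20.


For each item, compute p_i * q_i:
  Item 1: 0.72 * 0.28 = 0.2016
  Item 2: 0.37 * 0.63 = 0.2331
  Item 3: 0.36 * 0.64 = 0.2304
  Item 4: 0.43 * 0.57 = 0.2451
  Item 5: 0.23 * 0.77 = 0.1771
  Item 6: 0.25 * 0.75 = 0.1875
  Item 7: 0.4 * 0.6 = 0.24
  Item 8: 0.24 * 0.76 = 0.1824
  Item 9: 0.25 * 0.75 = 0.1875
  Item 10: 0.76 * 0.24 = 0.1824
  Item 11: 0.25 * 0.75 = 0.1875
Sum(p_i * q_i) = 0.2016 + 0.2331 + 0.2304 + 0.2451 + 0.1771 + 0.1875 + 0.24 + 0.1824 + 0.1875 + 0.1824 + 0.1875 = 2.2546
KR-20 = (k/(k-1)) * (1 - Sum(p_i*q_i) / Var_total)
= (11/10) * (1 - 2.2546/3.62)
= 1.1 * 0.3772
KR-20 = 0.4149

0.4149


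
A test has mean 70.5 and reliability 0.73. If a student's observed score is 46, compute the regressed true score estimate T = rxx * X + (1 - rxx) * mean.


T_est = rxx * X + (1 - rxx) * mean
T_est = 0.73 * 46 + 0.27 * 70.5
T_est = 33.58 + 19.035
T_est = 52.615

52.615


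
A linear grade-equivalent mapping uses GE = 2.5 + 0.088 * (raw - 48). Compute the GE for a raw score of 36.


raw - median = 36 - 48 = -12
slope * diff = 0.088 * -12 = -1.056
GE = 2.5 + -1.056
GE = 1.444

1.444


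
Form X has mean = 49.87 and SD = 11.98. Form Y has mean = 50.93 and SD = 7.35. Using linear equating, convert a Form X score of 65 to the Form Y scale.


slope = SD_Y / SD_X = 7.35 / 11.98 ~ 0.6135
intercept = mean_Y - slope * mean_X = 50.93 - (7.35 / 11.98) * 49.87 ~ 20.3336
Y = slope * X + intercept. To avoid rounding drift from the rounded slope/intercept, evaluate the equivalent form Y = mean_Y + SD_Y * (X - mean_X) / SD_X at full precision:
Y = 50.93 + 7.35 * (65 - 49.87) / 11.98
Y = 50.93 + 7.35 * 15.13 / 11.98
Y = 50.93 + 111.2055 / 11.98
Y = 50.93 + 9.2826
Y = 60.2126

60.2126


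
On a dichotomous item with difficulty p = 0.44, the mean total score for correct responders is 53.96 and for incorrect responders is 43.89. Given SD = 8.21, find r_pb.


q = 1 - p = 0.56
rpb = ((M1 - M0) / SD) * sqrt(p * q)
rpb = ((53.96 - 43.89) / 8.21) * sqrt(0.44 * 0.56)
rpb = 0.6088

0.6088


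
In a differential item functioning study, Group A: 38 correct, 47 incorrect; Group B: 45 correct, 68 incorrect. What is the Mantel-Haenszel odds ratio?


Odds_A = 38/47 = 0.8085
Odds_B = 45/68 = 0.6618
OR = Odds_A / Odds_B = 0.8085 / 0.6618
Exactly, OR = (38 * 68) / (47 * 45) = 2584 / 2115
OR = 1.2217

1.2217


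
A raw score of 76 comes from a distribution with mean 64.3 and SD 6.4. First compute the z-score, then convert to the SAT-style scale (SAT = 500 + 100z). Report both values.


z = (X - mean) / SD = (76 - 64.3) / 6.4
z = 11.7 / 6.4
z = 1.8281
SAT-scale = SAT = 500 + 100z
Carry z at full precision (z = 11.7 / 6.4) into the conversion:
SAT-scale = 500 + 100 * (11.7 / 6.4) = 500 + 1170 / 6.4
SAT-scale = 500 + 182.8125
SAT-scale = 682.8125

682.8125


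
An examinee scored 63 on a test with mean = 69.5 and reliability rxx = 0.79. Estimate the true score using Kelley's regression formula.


T_est = rxx * X + (1 - rxx) * mean
T_est = 0.79 * 63 + 0.21 * 69.5
T_est = 49.77 + 14.595
T_est = 64.365

64.365


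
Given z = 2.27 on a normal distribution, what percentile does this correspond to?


CDF(z) = 0.5 * (1 + erf(z/sqrt(2)))
erf(1.6051) = 0.9768
CDF = 0.9884
Percentile rank = 0.9884 * 100 = 98.84

98.84


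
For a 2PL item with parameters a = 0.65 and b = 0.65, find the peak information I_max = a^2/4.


For 2PL, max info at theta = b = 0.65
I_max = a^2 / 4 = 0.65^2 / 4
= 0.4225 / 4
I_max = 0.1056

0.1056


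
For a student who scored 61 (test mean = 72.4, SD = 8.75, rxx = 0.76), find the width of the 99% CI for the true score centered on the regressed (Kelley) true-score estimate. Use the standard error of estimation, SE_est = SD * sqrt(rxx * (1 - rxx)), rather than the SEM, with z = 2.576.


True score estimate = 0.76*61 + 0.24*72.4 = 63.736
SE_est = SD * sqrt(rxx * (1 - rxx)) = 8.75 * sqrt(0.76 * 0.24) = 8.75 * sqrt(0.1824) = 3.736977
CI = T_est +/- z * SE_est, so width = 2 * z * SE_est = 2 * 2.576 * 3.736977
Width = 19.2529

19.2529


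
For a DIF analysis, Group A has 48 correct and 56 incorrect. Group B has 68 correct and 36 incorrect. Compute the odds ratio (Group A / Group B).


Odds_A = 48/56 = 0.8571
Odds_B = 68/36 = 1.8889
OR = Odds_A / Odds_B = 0.8571 / 1.8889
Exactly, OR = (48 * 36) / (56 * 68) = 1728 / 3808
OR = 0.4538

0.4538


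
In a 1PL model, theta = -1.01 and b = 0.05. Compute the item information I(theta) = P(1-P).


P = 1/(1+exp(-(-1.01-0.05))) = 0.2573
I = P*(1-P) = 0.2573 * 0.7427
I = 0.1911

0.1911


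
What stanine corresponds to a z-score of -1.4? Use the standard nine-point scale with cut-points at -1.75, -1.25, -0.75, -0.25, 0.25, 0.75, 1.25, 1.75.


Stanine boundaries: [-1.75, -1.25, -0.75, -0.25, 0.25, 0.75, 1.25, 1.75]
z = -1.4
Check each boundary:
  z >= -1.75 -> could be stanine 2
  z < -1.25
  z < -0.75
  z < -0.25
  z < 0.25
  z < 0.75
  z < 1.25
  z < 1.75
Highest qualifying boundary gives stanine = 2

2


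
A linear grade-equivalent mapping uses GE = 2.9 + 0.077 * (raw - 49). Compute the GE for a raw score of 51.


raw - median = 51 - 49 = 2
slope * diff = 0.077 * 2 = 0.154
GE = 2.9 + 0.154
GE = 3.054

3.054


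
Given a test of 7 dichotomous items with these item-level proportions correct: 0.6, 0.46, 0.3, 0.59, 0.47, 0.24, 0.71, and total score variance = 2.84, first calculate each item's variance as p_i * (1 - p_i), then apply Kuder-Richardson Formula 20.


For each item, compute p_i * q_i:
  Item 1: 0.6 * 0.4 = 0.24
  Item 2: 0.46 * 0.54 = 0.2484
  Item 3: 0.3 * 0.7 = 0.21
  Item 4: 0.59 * 0.41 = 0.2419
  Item 5: 0.47 * 0.53 = 0.2491
  Item 6: 0.24 * 0.76 = 0.1824
  Item 7: 0.71 * 0.29 = 0.2059
Sum(p_i * q_i) = 0.24 + 0.2484 + 0.21 + 0.2419 + 0.2491 + 0.1824 + 0.2059 = 1.5777
KR-20 = (k/(k-1)) * (1 - Sum(p_i*q_i) / Var_total)
= (7/6) * (1 - 1.5777/2.84)
= 1.1667 * 0.4445
KR-20 = 0.5186

0.5186


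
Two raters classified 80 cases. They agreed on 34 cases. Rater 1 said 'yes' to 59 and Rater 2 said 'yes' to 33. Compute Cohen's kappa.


P_o = 34/80 = 0.425
P_e = (59*33 + 21*47) / 6400 = 0.458437
kappa = (P_o - P_e) / (1 - P_e)
kappa = (0.425 - 0.458437) / (1 - 0.458437)
kappa = -0.0617

-0.0617


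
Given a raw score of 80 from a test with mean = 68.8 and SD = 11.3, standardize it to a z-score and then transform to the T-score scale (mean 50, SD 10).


z = (X - mean) / SD = (80 - 68.8) / 11.3
z = 11.2 / 11.3
z = 0.9912
T-score = T = 50 + 10z
Carry z at full precision (z = 11.2 / 11.3) into the conversion:
T-score = 50 + 10 * (11.2 / 11.3) = 50 + 112 / 11.3
T-score = 50 + 9.9115
T-score = 59.9115

59.9115


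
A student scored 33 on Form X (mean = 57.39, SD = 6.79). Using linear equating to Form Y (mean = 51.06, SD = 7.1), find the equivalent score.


slope = SD_Y / SD_X = 7.1 / 6.79 ~ 1.0457
intercept = mean_Y - slope * mean_X = 51.06 - (7.1 / 6.79) * 57.39 ~ -8.9502
Y = slope * X + intercept. To avoid rounding drift from the rounded slope/intercept, evaluate the equivalent form Y = mean_Y + SD_Y * (X - mean_X) / SD_X at full precision:
Y = 51.06 + 7.1 * (33 - 57.39) / 6.79
Y = 51.06 - 7.1 * 24.39 / 6.79
Y = 51.06 - 173.169 / 6.79
Y = 51.06 - 25.5035
Y = 25.5565

25.5565
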